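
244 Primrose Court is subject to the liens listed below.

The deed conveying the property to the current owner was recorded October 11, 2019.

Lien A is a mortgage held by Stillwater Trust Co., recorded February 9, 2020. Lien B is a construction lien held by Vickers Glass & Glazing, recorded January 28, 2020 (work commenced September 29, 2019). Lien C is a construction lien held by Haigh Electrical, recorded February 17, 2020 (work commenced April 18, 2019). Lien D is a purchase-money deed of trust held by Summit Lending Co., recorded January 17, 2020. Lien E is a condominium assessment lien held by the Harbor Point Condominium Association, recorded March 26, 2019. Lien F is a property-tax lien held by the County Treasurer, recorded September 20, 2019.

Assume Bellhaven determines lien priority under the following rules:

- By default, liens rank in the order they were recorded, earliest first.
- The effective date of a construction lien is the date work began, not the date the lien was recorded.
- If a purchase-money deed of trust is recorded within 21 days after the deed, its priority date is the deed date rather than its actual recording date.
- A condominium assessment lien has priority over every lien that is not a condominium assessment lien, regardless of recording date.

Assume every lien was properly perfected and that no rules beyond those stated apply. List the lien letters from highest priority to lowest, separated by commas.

E, C, F, B, D, A

Effective dates after the stated exceptions: B's effective date is September 29, 2019, when work began; C is treated as recorded April 18, 2019, the work-commencement date; D was recorded 98 days after the deed — beyond 21 days — so no relation-back applies.
As a condominium assessment lien, E is senior to every other lien.
Ordering the rest by effective date: C (April 18, 2019), F (September 20, 2019), B (September 29, 2019), D (January 17, 2020), A (February 9, 2020).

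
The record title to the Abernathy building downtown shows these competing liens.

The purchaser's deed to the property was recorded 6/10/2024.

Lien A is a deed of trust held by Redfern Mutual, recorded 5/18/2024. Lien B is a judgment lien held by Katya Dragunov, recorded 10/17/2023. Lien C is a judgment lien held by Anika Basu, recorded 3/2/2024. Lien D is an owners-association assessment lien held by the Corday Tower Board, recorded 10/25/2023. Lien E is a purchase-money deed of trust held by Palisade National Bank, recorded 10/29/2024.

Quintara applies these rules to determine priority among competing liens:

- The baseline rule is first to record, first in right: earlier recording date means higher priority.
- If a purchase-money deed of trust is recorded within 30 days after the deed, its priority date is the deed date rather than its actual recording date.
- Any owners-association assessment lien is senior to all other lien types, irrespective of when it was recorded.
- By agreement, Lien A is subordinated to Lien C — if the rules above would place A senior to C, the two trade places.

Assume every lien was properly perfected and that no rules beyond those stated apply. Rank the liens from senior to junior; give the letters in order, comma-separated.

D, B, C, A, E

Effective dates after the stated exceptions: E was recorded 141 days after the deed, outside the 30-day window, so it keeps its recording date.
As an owners-association assessment lien, D is senior to every other lien.
Ordering the rest by effective date: B (10/17/2023), C (3/2/2024), A (5/18/2024), E (10/29/2024).
A is already junior to C, so the subordination agreement changes nothing.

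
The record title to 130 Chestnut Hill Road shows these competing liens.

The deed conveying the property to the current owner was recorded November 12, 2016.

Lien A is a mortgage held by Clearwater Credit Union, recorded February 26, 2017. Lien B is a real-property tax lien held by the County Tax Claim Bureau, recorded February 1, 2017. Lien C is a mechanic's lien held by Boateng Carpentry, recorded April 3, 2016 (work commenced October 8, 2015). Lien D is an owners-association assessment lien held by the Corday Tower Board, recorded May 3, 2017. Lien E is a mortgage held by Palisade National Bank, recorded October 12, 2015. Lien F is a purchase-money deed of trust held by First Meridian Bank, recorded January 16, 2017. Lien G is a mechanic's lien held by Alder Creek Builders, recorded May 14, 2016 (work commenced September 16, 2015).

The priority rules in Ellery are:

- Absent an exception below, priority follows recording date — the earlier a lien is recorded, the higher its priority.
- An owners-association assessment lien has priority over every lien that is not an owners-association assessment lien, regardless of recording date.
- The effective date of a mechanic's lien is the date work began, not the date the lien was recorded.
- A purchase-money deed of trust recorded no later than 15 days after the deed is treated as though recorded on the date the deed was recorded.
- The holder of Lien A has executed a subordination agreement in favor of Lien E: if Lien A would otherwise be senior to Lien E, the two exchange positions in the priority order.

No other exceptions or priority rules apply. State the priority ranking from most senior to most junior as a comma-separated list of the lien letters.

Effective dates after the stated exceptions: C relates back to October 8, 2015 (work commenced); F was recorded 65 days after the deed — beyond 15 days — so no relation-back applies; G's effective date is September 16, 2015, when work began.
D is an owners-association assessment lien, so it outranks all other liens regardless of date.
The other liens, earliest effective date first: G (September 16, 2015), C (October 8, 2015), E (October 12, 2015), F (January 16, 2017), B (February 1, 2017), A (February 26, 2017).
Since A is not senior to E, the subordination leaves the order unchanged.

D, G, C, E, F, B, A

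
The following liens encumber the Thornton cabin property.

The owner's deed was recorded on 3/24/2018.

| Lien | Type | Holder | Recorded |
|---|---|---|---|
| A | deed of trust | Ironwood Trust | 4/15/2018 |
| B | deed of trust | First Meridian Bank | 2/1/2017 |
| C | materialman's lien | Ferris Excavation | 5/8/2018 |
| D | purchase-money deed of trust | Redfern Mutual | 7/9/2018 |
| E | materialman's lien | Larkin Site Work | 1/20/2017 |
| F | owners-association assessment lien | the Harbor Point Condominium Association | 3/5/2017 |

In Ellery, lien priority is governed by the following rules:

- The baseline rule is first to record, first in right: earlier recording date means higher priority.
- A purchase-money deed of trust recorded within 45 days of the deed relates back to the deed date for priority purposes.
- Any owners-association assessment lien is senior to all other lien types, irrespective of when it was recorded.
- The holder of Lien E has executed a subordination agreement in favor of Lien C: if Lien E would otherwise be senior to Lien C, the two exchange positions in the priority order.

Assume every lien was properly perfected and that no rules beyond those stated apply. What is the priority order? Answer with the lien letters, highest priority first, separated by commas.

Adjusting effective dates: D was recorded 107 days after the deed — beyond 45 days — so no relation-back applies.
F is an owners-association assessment lien, so it outranks all other liens regardless of date.
Ordering the rest by effective date: E (1/20/2017), B (2/1/2017), A (4/15/2018), C (5/8/2018), D (7/9/2018).
E is senior to C before the subordination, so the two trade places.

F, C, B, A, E, D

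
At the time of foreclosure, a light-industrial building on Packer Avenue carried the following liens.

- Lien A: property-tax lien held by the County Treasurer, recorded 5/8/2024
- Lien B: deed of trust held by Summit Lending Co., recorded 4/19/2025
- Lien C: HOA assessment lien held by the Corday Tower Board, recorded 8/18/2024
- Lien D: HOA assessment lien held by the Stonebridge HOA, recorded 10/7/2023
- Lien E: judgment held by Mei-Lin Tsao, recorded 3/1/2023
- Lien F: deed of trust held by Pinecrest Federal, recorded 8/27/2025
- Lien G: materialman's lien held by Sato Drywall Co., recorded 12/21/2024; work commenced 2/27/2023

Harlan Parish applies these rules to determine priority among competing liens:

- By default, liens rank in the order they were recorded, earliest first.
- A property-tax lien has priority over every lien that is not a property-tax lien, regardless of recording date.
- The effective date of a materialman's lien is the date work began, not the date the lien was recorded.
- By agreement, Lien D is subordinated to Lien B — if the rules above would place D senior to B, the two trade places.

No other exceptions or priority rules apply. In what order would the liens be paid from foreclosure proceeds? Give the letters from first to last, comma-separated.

Effective dates: G is treated as recorded 2/27/2023, the work-commencement date.
A is a property-tax lien, so it outranks all other liens regardless of date.
The other liens, earliest effective date first: G (2/27/2023), E (3/1/2023), D (10/7/2023), C (8/18/2024), B (4/19/2025), F (8/27/2025).
The subordination applies — D was senior to B — so D and B swap.

A, G, E, B, C, D, F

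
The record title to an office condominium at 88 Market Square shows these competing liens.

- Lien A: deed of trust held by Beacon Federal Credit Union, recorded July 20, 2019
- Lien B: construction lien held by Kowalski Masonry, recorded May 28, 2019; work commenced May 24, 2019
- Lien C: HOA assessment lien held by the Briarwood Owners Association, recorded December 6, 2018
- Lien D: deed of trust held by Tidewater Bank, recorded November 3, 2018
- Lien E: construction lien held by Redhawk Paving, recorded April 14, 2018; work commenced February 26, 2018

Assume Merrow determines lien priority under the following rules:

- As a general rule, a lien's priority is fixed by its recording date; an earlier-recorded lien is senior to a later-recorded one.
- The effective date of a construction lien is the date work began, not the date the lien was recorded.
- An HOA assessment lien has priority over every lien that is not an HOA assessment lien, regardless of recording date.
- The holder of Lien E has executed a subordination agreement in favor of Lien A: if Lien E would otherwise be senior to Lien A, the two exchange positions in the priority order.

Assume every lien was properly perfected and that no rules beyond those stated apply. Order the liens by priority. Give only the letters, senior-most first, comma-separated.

First, effective dates: B is treated as recorded May 24, 2019, the work-commencement date; E is treated as recorded February 26, 2018, the work-commencement date.
C is an HOA assessment lien and takes priority over every other lien.
The other liens, earliest effective date first: E (February 26, 2018), D (November 3, 2018), B (May 24, 2019), A (July 20, 2019).
E would otherwise be senior to A, so under the subordination agreement E and A exchange positions.

C, A, D, B, E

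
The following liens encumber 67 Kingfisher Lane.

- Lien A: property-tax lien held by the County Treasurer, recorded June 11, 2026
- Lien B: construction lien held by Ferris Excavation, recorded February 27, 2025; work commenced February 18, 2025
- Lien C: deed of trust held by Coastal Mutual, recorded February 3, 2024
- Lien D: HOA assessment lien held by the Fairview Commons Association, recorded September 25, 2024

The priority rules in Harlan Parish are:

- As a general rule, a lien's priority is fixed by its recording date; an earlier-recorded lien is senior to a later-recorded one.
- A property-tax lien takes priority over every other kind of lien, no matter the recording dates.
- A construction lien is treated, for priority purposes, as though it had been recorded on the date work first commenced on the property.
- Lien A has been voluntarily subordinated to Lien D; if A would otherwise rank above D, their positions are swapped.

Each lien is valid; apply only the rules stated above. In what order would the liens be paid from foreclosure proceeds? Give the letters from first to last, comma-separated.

First, effective dates: B is treated as recorded February 18, 2025, the work-commencement date.
A is a property-tax lien and takes priority over every other lien.
Among the remaining liens, by effective date: C (February 3, 2024), D (September 25, 2024), B (February 18, 2025).
The subordination applies — A was senior to D — so A and D swap.

D, C, A, B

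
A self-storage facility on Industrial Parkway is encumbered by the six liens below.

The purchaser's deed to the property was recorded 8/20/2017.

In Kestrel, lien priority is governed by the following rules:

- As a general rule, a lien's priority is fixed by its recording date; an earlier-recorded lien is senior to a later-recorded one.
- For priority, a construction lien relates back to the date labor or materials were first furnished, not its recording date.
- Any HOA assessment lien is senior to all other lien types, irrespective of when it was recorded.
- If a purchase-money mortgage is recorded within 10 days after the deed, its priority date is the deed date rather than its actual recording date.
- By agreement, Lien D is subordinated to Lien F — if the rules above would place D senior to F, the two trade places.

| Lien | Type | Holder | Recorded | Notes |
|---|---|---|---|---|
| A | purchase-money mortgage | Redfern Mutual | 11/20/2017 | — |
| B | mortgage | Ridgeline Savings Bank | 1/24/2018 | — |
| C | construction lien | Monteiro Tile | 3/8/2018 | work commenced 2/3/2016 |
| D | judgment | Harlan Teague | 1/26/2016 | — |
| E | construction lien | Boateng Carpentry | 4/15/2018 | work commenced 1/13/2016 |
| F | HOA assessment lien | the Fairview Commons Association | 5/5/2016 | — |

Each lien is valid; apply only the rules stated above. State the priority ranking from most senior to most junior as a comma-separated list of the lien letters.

Effective dates: A was recorded 92 days after the deed, outside the 10-day window, so it keeps its recording date; C is treated as recorded 2/3/2016, the work-commencement date; E's effective date is 1/13/2016, when work began.
F, as an HOA assessment lien, has superpriority and ranks first.
Among the remaining liens, by effective date: E (1/13/2016), D (1/26/2016), C (2/3/2016), A (11/20/2017), B (1/24/2018).
D already ranks below F; the subordination has no effect.

F, E, D, C, A, B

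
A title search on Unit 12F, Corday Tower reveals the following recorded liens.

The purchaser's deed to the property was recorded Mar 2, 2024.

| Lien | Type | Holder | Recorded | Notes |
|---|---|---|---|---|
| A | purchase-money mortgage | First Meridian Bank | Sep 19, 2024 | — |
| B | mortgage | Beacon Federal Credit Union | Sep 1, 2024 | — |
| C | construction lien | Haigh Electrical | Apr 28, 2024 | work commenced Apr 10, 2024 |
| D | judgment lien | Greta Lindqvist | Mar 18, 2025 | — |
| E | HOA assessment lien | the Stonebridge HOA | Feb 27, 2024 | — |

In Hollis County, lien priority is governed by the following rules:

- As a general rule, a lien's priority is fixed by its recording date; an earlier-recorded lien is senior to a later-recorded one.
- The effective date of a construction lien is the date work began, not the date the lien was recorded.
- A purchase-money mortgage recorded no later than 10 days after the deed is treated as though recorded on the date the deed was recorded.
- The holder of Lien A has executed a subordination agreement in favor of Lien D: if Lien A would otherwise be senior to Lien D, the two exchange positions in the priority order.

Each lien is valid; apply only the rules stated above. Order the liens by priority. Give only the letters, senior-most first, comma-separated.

Adjusting effective dates: A was recorded 201 days after the deed, outside the 10-day window, so it keeps its recording date; C is treated as recorded Apr 10, 2024, the work-commencement date.
By effective date: E (Feb 27, 2024), C (Apr 10, 2024), B (Sep 1, 2024), A (Sep 19, 2024), D (Mar 18, 2025).
A is senior to D before the subordination, so the two trade places.

E, C, B, D, A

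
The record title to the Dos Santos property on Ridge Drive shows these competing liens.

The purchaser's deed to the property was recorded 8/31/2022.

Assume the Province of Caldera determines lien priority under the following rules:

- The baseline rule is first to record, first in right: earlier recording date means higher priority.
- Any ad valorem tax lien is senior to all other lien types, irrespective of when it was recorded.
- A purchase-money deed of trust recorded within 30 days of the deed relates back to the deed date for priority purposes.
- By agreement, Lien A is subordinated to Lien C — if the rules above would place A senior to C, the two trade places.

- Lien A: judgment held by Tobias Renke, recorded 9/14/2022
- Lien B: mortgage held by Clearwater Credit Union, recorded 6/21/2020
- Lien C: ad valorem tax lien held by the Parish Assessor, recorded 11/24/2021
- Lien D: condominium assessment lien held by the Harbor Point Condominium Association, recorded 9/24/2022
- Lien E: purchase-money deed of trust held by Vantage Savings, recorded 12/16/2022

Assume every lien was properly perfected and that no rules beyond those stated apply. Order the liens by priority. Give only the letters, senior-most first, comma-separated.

C, B, A, D, E

Adjusting effective dates: E was recorded 107 days after the deed — beyond 30 days — so no relation-back applies.
As an ad valorem tax lien, C is senior to every other lien.
Ordering the rest by effective date: B (6/21/2020), A (9/14/2022), D (9/24/2022), E (12/16/2022).
Since A is not senior to C, the subordination leaves the order unchanged.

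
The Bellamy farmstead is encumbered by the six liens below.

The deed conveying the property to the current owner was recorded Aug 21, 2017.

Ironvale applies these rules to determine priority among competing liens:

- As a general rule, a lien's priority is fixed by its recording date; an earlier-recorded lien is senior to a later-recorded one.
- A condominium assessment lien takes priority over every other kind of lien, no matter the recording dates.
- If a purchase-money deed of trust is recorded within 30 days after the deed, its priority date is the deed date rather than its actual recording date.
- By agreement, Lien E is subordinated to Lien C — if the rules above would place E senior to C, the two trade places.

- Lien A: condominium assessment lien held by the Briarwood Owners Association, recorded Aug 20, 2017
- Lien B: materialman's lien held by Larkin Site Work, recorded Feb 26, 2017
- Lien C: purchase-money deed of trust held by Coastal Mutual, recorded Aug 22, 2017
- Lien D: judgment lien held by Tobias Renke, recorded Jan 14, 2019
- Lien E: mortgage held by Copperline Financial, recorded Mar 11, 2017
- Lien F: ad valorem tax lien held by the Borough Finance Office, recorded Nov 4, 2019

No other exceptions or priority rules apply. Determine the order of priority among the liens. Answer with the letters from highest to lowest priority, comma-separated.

A, B, C, E, D, F

Effective dates after the stated exceptions: C relates back to the deed date Aug 21, 2017.
A is a condominium assessment lien, so it outranks all other liens regardless of date.
Remaining liens by effective date: B (Feb 26, 2017), E (Mar 11, 2017), C (Aug 21, 2017), D (Jan 14, 2019), F (Nov 4, 2019).
E is senior to C before the subordination, so the two trade places.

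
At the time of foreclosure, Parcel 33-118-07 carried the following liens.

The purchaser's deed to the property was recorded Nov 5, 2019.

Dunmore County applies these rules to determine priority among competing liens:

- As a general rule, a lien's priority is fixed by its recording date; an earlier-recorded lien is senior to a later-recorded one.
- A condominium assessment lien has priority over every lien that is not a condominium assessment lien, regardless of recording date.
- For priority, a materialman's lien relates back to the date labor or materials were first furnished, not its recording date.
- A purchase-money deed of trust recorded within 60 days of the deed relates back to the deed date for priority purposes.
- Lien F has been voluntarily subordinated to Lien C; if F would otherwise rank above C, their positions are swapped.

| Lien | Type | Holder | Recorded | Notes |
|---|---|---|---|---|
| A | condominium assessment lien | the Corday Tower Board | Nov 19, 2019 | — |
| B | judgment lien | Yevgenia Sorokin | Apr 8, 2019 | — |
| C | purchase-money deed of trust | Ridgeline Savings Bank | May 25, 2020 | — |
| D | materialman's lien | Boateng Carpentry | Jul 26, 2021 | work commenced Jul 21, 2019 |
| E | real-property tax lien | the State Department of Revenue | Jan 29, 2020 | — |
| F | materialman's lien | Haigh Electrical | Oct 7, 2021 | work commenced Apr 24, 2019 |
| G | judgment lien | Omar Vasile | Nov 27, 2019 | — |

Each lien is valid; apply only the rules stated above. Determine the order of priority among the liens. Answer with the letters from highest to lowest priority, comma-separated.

First, effective dates: C was recorded 202 days after the deed, outside the 60-day window, so it keeps its recording date; D relates back to Jul 21, 2019 (work commenced); F is treated as recorded Apr 24, 2019, the work-commencement date.
A is a condominium assessment lien, so it outranks all other liens regardless of date.
Remaining liens by effective date: B (Apr 8, 2019), F (Apr 24, 2019), D (Jul 21, 2019), G (Nov 27, 2019), E (Jan 29, 2020), C (May 25, 2020).
F would otherwise be senior to C, so under the subordination agreement F and C exchange positions.

A, B, C, D, G, E, F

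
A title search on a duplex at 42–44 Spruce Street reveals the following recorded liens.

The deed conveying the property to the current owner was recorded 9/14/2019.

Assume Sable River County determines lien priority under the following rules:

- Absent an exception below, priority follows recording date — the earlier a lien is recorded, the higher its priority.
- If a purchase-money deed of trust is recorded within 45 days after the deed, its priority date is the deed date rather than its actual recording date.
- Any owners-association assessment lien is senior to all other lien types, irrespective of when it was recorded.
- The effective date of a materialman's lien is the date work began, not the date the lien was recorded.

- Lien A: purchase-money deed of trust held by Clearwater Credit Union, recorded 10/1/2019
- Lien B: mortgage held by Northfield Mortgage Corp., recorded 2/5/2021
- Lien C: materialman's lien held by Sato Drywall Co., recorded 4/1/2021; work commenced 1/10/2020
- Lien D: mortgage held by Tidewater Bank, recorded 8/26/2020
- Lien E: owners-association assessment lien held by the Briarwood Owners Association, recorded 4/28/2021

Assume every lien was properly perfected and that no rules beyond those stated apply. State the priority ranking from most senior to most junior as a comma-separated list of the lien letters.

E, A, C, D, B

Adjusting effective dates: A's effective date is the deed date, 9/14/2019; C relates back to 1/10/2020 (work commenced).
E is an owners-association assessment lien, so it outranks all other liens regardless of date.
The other liens, earliest effective date first: A (9/14/2019), C (1/10/2020), D (8/26/2020), B (2/5/2021).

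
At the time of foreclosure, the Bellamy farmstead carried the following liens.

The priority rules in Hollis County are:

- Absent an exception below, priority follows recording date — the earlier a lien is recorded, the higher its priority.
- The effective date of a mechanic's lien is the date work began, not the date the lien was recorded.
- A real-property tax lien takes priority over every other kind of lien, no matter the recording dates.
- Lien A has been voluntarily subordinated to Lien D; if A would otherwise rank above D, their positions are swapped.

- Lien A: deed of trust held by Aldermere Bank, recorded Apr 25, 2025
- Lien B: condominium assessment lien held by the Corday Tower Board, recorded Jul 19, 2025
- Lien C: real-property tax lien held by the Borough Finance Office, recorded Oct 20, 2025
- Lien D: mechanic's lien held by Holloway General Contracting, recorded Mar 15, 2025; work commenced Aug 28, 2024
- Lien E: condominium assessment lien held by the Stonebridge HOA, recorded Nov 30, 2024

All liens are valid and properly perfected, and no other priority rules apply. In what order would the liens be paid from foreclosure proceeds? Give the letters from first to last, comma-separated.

C, D, E, A, B

Effective dates: D relates back to Aug 28, 2024 (work commenced).
C is a real-property tax lien and takes priority over every other lien.
The other liens, earliest effective date first: D (Aug 28, 2024), E (Nov 30, 2024), A (Apr 25, 2025), B (Jul 19, 2025).
A already ranks below D; the subordination has no effect.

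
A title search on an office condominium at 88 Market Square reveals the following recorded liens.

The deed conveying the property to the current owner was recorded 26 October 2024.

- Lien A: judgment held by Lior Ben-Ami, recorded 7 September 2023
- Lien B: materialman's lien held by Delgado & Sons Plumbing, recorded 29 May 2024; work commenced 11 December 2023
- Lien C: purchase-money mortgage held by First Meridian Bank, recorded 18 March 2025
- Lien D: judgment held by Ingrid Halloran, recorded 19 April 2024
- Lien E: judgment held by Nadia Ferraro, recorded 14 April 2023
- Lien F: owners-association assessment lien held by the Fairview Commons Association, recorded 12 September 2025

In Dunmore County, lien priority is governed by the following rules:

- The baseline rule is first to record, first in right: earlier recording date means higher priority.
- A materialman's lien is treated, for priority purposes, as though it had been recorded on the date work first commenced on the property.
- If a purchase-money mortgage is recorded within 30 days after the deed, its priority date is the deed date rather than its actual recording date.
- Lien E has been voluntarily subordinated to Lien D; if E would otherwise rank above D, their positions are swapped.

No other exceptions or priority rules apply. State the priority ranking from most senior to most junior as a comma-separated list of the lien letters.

D, A, B, E, C, F

First, effective dates: B is treated as recorded 11 December 2023, the work-commencement date; C missed the 30-day window (143 days after the deed), so its recording date stands.
Ordering by effective date: E (14 April 2023), A (7 September 2023), B (11 December 2023), D (19 April 2024), C (18 March 2025), F (12 September 2025).
The subordination applies — E was senior to D — so E and D swap.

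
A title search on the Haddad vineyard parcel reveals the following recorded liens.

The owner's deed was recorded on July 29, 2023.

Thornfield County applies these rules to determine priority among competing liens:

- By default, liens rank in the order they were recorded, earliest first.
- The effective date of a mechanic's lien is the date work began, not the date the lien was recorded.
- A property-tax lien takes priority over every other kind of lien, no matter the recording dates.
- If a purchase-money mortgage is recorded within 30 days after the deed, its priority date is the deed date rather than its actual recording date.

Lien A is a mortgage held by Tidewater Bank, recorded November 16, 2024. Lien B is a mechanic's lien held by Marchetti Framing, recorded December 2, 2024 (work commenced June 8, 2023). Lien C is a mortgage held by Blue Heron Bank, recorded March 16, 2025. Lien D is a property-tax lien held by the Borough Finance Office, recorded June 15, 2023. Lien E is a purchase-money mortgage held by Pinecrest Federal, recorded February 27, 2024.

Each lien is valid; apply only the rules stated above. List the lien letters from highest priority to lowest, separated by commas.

Adjusting effective dates: B's effective date is June 8, 2023, when work began; E missed the 30-day window (213 days after the deed), so its recording date stands.
D is a property-tax lien, so it outranks all other liens regardless of date.
Among the remaining liens, by effective date: B (June 8, 2023), E (February 27, 2024), A (November 16, 2024), C (March 16, 2025).

D, B, E, A, C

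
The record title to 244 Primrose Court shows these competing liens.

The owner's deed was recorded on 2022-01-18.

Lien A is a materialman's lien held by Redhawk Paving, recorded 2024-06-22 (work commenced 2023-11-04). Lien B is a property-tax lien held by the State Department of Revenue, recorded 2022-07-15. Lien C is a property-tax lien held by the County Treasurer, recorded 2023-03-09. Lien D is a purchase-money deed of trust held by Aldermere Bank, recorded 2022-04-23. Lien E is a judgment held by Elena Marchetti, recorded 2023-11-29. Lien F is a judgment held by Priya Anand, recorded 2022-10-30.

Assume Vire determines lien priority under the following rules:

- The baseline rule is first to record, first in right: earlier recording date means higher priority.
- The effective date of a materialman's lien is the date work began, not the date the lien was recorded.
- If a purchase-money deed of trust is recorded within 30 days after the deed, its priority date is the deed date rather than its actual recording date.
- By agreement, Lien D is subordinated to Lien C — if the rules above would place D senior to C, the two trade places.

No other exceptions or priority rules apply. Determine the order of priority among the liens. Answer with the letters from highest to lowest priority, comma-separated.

Effective dates: A is treated as recorded 2023-11-04, the work-commencement date; D was recorded 95 days after the deed — beyond 30 days — so no relation-back applies.
Ordering by effective date: D (2022-04-23), B (2022-07-15), F (2022-10-30), C (2023-03-09), A (2023-11-04), E (2023-11-29).
D would otherwise be senior to C, so under the subordination agreement D and C exchange positions.

C, B, F, D, A, E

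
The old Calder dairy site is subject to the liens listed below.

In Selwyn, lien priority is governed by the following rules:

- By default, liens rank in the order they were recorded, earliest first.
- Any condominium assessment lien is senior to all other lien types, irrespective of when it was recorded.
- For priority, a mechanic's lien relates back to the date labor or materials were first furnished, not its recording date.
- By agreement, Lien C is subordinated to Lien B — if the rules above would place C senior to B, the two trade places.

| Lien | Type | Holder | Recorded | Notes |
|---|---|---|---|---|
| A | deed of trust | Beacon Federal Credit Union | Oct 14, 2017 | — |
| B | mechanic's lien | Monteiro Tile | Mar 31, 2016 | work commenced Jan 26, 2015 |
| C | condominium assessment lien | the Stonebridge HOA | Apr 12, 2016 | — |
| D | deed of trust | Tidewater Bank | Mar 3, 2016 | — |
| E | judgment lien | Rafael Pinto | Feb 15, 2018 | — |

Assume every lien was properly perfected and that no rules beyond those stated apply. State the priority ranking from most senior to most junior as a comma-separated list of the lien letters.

Effective dates after the stated exceptions: B relates back to Jan 26, 2015 (work commenced).
C is a condominium assessment lien, so it outranks all other liens regardless of date.
Remaining liens by effective date: B (Jan 26, 2015), D (Mar 3, 2016), A (Oct 14, 2017), E (Feb 15, 2018).
C is senior to B before the subordination, so the two trade places.

B, C, D, A, E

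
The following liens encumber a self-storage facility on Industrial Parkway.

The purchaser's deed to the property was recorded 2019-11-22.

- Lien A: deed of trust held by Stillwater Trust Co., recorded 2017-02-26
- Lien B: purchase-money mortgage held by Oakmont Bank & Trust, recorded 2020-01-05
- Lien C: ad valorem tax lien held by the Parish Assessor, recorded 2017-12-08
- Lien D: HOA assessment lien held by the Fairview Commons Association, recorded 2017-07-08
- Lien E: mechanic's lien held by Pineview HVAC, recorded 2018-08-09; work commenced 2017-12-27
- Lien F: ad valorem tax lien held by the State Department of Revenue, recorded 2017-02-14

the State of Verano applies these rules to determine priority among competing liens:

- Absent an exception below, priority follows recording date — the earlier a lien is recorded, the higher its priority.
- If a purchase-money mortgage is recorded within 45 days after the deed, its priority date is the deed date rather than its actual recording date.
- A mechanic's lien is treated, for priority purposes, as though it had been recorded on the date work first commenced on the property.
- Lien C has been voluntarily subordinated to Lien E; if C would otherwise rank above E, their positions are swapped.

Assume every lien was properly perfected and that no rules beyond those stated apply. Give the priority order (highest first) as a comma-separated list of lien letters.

Effective dates after the stated exceptions: B was recorded within the 45-day window, so its effective date is the deed date 2019-11-22; E's effective date is 2017-12-27, when work began.
By effective date, earliest first: F (2017-02-14), A (2017-02-26), D (2017-07-08), C (2017-12-08), E (2017-12-27), B (2019-11-22).
C would otherwise be senior to E, so under the subordination agreement C and E exchange positions.

F, A, D, E, C, B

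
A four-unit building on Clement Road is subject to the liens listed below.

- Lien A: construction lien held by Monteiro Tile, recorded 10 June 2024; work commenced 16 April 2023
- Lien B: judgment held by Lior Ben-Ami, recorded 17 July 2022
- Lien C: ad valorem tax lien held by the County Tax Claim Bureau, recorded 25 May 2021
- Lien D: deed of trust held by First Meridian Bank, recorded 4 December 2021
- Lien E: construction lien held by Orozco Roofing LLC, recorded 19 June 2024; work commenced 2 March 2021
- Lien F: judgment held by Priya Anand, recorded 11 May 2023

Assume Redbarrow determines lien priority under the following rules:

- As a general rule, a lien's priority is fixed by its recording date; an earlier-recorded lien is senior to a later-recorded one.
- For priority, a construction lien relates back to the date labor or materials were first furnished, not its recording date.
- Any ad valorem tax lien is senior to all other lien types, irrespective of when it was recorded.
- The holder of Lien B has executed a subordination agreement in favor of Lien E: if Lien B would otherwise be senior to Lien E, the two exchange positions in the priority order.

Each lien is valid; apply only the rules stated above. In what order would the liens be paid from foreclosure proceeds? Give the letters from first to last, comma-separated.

C, E, D, B, A, F

Effective dates: A relates back to 16 April 2023 (work commenced); E is treated as recorded 2 March 2021, the work-commencement date.
C, as an ad valorem tax lien, has superpriority and ranks first.
Remaining liens by effective date: E (2 March 2021), D (4 December 2021), B (17 July 2022), A (16 April 2023), F (11 May 2023).
B already ranks below E; the subordination has no effect.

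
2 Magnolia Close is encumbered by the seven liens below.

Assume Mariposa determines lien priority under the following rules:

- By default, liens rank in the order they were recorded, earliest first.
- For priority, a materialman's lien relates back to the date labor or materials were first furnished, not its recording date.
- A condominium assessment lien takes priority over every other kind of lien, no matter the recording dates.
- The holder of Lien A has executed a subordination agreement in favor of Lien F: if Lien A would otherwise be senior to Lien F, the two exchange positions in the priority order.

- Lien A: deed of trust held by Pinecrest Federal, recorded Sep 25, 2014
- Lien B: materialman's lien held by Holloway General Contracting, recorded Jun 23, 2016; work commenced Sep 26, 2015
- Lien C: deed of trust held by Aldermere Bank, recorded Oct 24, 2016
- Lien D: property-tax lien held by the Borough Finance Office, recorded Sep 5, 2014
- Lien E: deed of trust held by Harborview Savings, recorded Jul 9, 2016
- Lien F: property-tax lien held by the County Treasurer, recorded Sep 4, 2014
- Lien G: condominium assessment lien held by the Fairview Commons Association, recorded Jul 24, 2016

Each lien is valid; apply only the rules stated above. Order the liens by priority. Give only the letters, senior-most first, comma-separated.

Effective dates: B is treated as recorded Sep 26, 2015, the work-commencement date.
G is a condominium assessment lien, so it outranks all other liens regardless of date.
Remaining liens by effective date: F (Sep 4, 2014), D (Sep 5, 2014), A (Sep 25, 2014), B (Sep 26, 2015), E (Jul 9, 2016), C (Oct 24, 2016).
A is already junior to F, so the subordination agreement changes nothing.

G, F, D, A, B, E, C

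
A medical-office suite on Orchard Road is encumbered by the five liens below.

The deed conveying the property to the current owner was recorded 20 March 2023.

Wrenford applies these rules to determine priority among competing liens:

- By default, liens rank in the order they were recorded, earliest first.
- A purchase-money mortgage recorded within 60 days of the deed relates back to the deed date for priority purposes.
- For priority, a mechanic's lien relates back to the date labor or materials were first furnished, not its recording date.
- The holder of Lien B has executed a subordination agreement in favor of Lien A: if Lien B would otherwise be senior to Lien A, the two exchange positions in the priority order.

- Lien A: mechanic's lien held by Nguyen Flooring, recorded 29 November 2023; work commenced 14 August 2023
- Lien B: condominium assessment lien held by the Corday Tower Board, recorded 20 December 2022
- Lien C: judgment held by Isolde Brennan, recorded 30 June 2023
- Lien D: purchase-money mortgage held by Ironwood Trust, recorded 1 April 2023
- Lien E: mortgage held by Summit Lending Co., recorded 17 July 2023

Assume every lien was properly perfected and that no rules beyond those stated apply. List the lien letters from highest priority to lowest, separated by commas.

Effective dates after the stated exceptions: A's effective date is 14 August 2023, when work began; D's effective date is the deed date, 20 March 2023.
By effective date, earliest first: B (20 December 2022), D (20 March 2023), C (30 June 2023), E (17 July 2023), A (14 August 2023).
Because B would otherwise rank above A, the subordination swaps them.

A, D, C, E, B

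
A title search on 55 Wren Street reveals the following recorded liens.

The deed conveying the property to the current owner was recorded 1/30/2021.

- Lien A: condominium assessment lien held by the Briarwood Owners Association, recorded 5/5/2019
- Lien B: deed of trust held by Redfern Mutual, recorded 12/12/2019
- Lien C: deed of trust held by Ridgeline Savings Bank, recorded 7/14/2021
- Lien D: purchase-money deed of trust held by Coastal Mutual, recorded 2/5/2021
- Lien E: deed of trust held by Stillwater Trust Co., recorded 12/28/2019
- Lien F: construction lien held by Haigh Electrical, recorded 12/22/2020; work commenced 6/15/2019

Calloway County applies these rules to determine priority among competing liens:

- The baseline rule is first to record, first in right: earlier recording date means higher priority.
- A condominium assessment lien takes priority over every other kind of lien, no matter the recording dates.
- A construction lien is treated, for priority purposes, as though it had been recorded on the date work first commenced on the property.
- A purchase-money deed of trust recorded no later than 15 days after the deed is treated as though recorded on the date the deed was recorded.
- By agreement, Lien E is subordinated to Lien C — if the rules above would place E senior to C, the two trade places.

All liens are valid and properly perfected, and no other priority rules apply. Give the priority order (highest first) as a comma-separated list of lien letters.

Adjusting effective dates: D was recorded within the 15-day window, so its effective date is the deed date 1/30/2021; F is treated as recorded 6/15/2019, the work-commencement date.
A, as a condominium assessment lien, has superpriority and ranks first.
Among the remaining liens, by effective date: F (6/15/2019), B (12/12/2019), E (12/28/2019), D (1/30/2021), C (7/14/2021).
E is senior to C before the subordination, so the two trade places.

A, F, B, C, D, E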